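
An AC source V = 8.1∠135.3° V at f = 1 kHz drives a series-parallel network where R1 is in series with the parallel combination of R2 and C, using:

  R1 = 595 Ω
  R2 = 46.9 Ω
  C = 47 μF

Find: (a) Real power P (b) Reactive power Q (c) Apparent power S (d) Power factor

Step 1 — Angular frequency: ω = 2π·f = 2π·1000 = 6283 rad/s.
Step 2 — Component impedances:
  R1: Z = R = 595 Ω
  R2: Z = R = 46.9 Ω
  C: Z = 1/(jωC) = -j/(ω·C) = 0 - j3.386 Ω
Step 3 — Parallel branch: R2 || C = 1/(1/R2 + 1/C) = 0.2432 - j3.369 Ω.
Step 4 — Series with R1: Z_total = R1 + (R2 || C) = 595.2 - j3.369 Ω = 595.3∠-0.3° Ω.
Step 5 — Source phasor: V = 8.1∠135.3° V = -5.757 + j5.697 V.
Step 6 — Current: I = V / Z = -0.009726 + j0.009517 A = 0.01361∠135.6° A.
Step 7 — Complex power: S = V·I* = 0.1102 - j0.0006238 VA.
Step 8 — Real power: P = Re(S) = 0.1102 W.
Step 9 — Reactive power: Q = Im(S) = -0.0006238 VAR.
Step 10 — Apparent power: |S| = 0.1102 VA.
Step 11 — Power factor: PF = P/|S| = 1 (leading).

(a) P = 0.1102 W  (b) Q = -0.0006238 VAR  (c) S = 0.1102 VA  (d) PF = 1 (leading)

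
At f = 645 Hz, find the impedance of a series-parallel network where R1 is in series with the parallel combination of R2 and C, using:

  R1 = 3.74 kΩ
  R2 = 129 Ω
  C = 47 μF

Step 1 — Angular frequency: ω = 2π·f = 2π·645 = 4053 rad/s.
Step 2 — Component impedances:
  R1: Z = R = 3740 Ω
  R2: Z = R = 129 Ω
  C: Z = 1/(jωC) = -j/(ω·C) = 0 - j5.25 Ω
Step 3 — Parallel branch: R2 || C = 1/(1/R2 + 1/C) = 0.2133 - j5.241 Ω.
Step 4 — Series with R1: Z_total = R1 + (R2 || C) = 3740 - j5.241 Ω = 3740∠-0.1° Ω.

Z = 3740 - j5.241 Ω = 3740∠-0.1° Ω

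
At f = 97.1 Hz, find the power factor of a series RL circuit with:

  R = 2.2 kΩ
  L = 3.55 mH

Step 1 — Angular frequency: ω = 2π·f = 2π·97.1 = 610.1 rad/s.
Step 2 — Component impedances:
  R: Z = R = 2200 Ω
  L: Z = jωL = j·610.1·0.00355 = 0 + j2.166 Ω
Step 3 — Series combination: Z_total = R + L = 2200 + j2.166 Ω = 2200∠0.1° Ω.
Step 4 — Power factor: PF = cos(φ) = Re(Z)/|Z| = 2200/2200 = 1.
Step 5 — Type: Im(Z) = 2.166 ⇒ lagging (phase φ = 0.1°).

PF = 1 (lagging, φ = 0.1°)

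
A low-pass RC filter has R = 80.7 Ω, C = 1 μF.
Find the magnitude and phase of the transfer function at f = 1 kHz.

Step 1 — Angular frequency: ω = 2π·1000 = 6283 rad/s.
Step 2 — Transfer function: H(jω) = 1/(1 + jωRC).
Step 3 — Denominator: 1 + jωRC = 1 + j·6283·80.7·1e-06 = 1 + j0.5071.
Step 4 — H = 0.7955 - j0.4034.
Step 5 — Magnitude: |H| = 0.8919 (-1.0 dB); phase: φ = -26.9°.

|H| = 0.8919 (-1.0 dB), φ = -26.9°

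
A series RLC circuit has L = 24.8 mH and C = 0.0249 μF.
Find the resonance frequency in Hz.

Step 1 — Resonance condition Im(Z)=0 gives ω₀ = 1/√(LC).
Step 2 — ω₀ = 1/√(0.0248·2.49e-08) = 4.024e+04 rad/s.
Step 3 — f₀ = ω₀/(2π) = 6405 Hz.

f₀ = 6405 Hz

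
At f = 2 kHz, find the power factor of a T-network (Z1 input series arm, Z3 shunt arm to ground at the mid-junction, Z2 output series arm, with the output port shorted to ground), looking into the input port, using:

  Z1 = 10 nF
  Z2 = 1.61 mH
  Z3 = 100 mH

Step 1 — Angular frequency: ω = 2π·f = 2π·2000 = 1.257e+04 rad/s.
Step 2 — Component impedances:
  Z1: Z = 1/(jωC) = -j/(ω·C) = 0 - j7958 Ω
  Z2: Z = jωL = j·1.257e+04·0.00161 = 0 + j20.23 Ω
  Z3: Z = jωL = j·1.257e+04·0.1 = 0 + j1257 Ω
Step 3 — With the output port shorted to ground, the output series arm Z2 runs from the junction to ground; the shunt arm Z3 also runs from the junction to ground. They appear in parallel: Z3 || Z2 = 0 + j19.91 Ω.
Step 4 — Series with input arm Z1: Z_in = Z1 + (Z3 || Z2) = 0 - j7938 Ω = 7938∠-90.0° Ω.
Step 5 — Power factor: PF = cos(φ) = Re(Z)/|Z| = 0/7938 = 0.
Step 6 — Type: Im(Z) = -7938 ⇒ leading (phase φ = -90.0°).

PF = 0 (leading, φ = -90.0°)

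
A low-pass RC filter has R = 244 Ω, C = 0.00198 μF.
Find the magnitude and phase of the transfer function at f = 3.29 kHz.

Step 1 — Angular frequency: ω = 2π·3290 = 2.067e+04 rad/s.
Step 2 — Transfer function: H(jω) = 1/(1 + jωRC).
Step 3 — Denominator: 1 + jωRC = 1 + j·2.067e+04·244·1.98e-09 = 1 + j0.009987.
Step 4 — H = 0.9999 - j0.009986.
Step 5 — Magnitude: |H| = 1 (-0.0 dB); phase: φ = -0.6°.

|H| = 1 (-0.0 dB), φ = -0.6°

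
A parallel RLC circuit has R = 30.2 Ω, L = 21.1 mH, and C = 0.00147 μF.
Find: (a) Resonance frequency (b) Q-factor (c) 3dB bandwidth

Step 1 — Resonance: ω₀ = 1/√(LC) = 1/√(0.0211·1.47e-09) = 1.796e+05 rad/s.
Step 2 — f₀ = ω₀/(2π) = 2.858e+04 Hz.
Step 3 — Parallel Q: Q = R/(ω₀L) = 30.2/(1.796e+05·0.0211) = 0.007971.
Step 4 — Bandwidth: Δω = ω₀/Q = 2.253e+07 rad/s; BW = Δω/(2π) = 3.585e+06 Hz.

(a) f₀ = 2.858e+04 Hz  (b) Q = 0.007971  (c) BW = 3.585e+06 Hz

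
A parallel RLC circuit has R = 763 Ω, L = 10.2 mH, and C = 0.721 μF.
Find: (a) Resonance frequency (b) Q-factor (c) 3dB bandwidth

Step 1 — Resonance: ω₀ = 1/√(LC) = 1/√(0.0102·7.21e-07) = 1.166e+04 rad/s.
Step 2 — f₀ = ω₀/(2π) = 1856 Hz.
Step 3 — Parallel Q: Q = R/(ω₀L) = 763/(1.166e+04·0.0102) = 6.415.
Step 4 — Bandwidth: Δω = ω₀/Q = 1818 rad/s; BW = Δω/(2π) = 289.3 Hz.

(a) f₀ = 1856 Hz  (b) Q = 6.415  (c) BW = 289.3 Hz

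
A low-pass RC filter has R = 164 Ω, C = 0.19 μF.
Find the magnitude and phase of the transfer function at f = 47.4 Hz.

Step 1 — Angular frequency: ω = 2π·47.4 = 297.8 rad/s.
Step 2 — Transfer function: H(jω) = 1/(1 + jωRC).
Step 3 — Denominator: 1 + jωRC = 1 + j·297.8·164·1.9e-07 = 1 + j0.00928.
Step 4 — H = 0.9999 - j0.009279.
Step 5 — Magnitude: |H| = 1 (-0.0 dB); phase: φ = -0.5°.

|H| = 1 (-0.0 dB), φ = -0.5°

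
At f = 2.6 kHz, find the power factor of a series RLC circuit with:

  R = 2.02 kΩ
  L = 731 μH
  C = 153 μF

Step 1 — Angular frequency: ω = 2π·f = 2π·2600 = 1.634e+04 rad/s.
Step 2 — Component impedances:
  R: Z = R = 2020 Ω
  L: Z = jωL = j·1.634e+04·0.000731 = 0 + j11.94 Ω
  C: Z = 1/(jωC) = -j/(ω·C) = 0 - j0.4001 Ω
Step 3 — Series combination: Z_total = R + L + C = 2020 + j11.54 Ω = 2020∠0.3° Ω.
Step 4 — Power factor: PF = cos(φ) = Re(Z)/|Z| = 2020/2020 = 1.
Step 5 — Type: Im(Z) = 11.54 ⇒ lagging (phase φ = 0.3°).

PF = 1 (lagging, φ = 0.3°)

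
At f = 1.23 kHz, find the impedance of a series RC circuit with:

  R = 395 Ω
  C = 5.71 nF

Step 1 — Angular frequency: ω = 2π·f = 2π·1230 = 7728 rad/s.
Step 2 — Component impedances:
  R: Z = R = 395 Ω
  C: Z = 1/(jωC) = -j/(ω·C) = 0 - j2.266e+04 Ω
Step 3 — Series combination: Z_total = R + C = 395 - j2.266e+04 Ω = 2.266e+04∠-89.0° Ω.

Z = 395 - j2.266e+04 Ω = 2.266e+04∠-89.0° Ω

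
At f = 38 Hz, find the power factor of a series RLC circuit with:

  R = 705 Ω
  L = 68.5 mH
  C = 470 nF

Step 1 — Angular frequency: ω = 2π·f = 2π·38 = 238.8 rad/s.
Step 2 — Component impedances:
  R: Z = R = 705 Ω
  L: Z = jωL = j·238.8·0.0685 = 0 + j16.36 Ω
  C: Z = 1/(jωC) = -j/(ω·C) = 0 - j8911 Ω
Step 3 — Series combination: Z_total = R + L + C = 705 - j8895 Ω = 8923∠-85.5° Ω.
Step 4 — Power factor: PF = cos(φ) = Re(Z)/|Z| = 705/8923 = 0.07901.
Step 5 — Type: Im(Z) = -8895 ⇒ leading (phase φ = -85.5°).

PF = 0.07901 (leading, φ = -85.5°)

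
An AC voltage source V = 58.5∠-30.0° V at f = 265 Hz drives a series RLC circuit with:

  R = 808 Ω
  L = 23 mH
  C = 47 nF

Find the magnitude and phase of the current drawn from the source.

Step 1 — Angular frequency: ω = 2π·f = 2π·265 = 1665 rad/s.
Step 2 — Component impedances:
  R: Z = R = 808 Ω
  L: Z = jωL = j·1665·0.023 = 0 + j38.3 Ω
  C: Z = 1/(jωC) = -j/(ω·C) = 0 - j1.278e+04 Ω
Step 3 — Series combination: Z_total = R + L + C = 808 - j1.274e+04 Ω = 1.277e+04∠-86.4° Ω.
Step 4 — Source phasor: V = 58.5∠-30.0° V = 50.66 - j29.25 V.
Step 5 — Ohm's law: I = V / Z_total = (50.66 - j29.25) / (808 - j1.274e+04) = 0.002538 + j0.003816 A.
Step 6 — Convert to polar: |I| = 0.004583 A, ∠I = 56.4°.

I = 0.004583∠56.4° A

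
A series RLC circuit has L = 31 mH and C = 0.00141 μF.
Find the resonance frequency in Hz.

Step 1 — Resonance condition Im(Z)=0 gives ω₀ = 1/√(LC).
Step 2 — ω₀ = 1/√(0.031·1.41e-09) = 1.513e+05 rad/s.
Step 3 — f₀ = ω₀/(2π) = 2.407e+04 Hz.

f₀ = 2.407e+04 Hz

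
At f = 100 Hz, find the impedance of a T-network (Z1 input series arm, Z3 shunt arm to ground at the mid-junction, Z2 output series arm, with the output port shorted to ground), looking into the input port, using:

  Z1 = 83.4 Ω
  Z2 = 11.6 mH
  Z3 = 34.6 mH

Step 1 — Angular frequency: ω = 2π·f = 2π·100 = 628.3 rad/s.
Step 2 — Component impedances:
  Z1: Z = R = 83.4 Ω
  Z2: Z = jωL = j·628.3·0.0116 = 0 + j7.288 Ω
  Z3: Z = jωL = j·628.3·0.0346 = 0 + j21.74 Ω
Step 3 — With the output port shorted to ground, the output series arm Z2 runs from the junction to ground; the shunt arm Z3 also runs from the junction to ground. They appear in parallel: Z3 || Z2 = 0 + j5.458 Ω.
Step 4 — Series with input arm Z1: Z_in = Z1 + (Z3 || Z2) = 83.4 + j5.458 Ω = 83.58∠3.7° Ω.

Z = 83.4 + j5.458 Ω = 83.58∠3.7° Ω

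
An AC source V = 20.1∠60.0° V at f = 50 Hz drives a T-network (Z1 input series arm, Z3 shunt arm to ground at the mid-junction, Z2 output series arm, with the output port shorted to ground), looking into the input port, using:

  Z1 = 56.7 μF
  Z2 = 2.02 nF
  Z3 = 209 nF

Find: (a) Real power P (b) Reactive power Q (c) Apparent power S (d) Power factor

Step 1 — Angular frequency: ω = 2π·f = 2π·50 = 314.2 rad/s.
Step 2 — Component impedances:
  Z1: Z = 1/(jωC) = -j/(ω·C) = 0 - j56.14 Ω
  Z2: Z = 1/(jωC) = -j/(ω·C) = 0 - j1.576e+06 Ω
  Z3: Z = 1/(jωC) = -j/(ω·C) = 0 - j1.523e+04 Ω
Step 3 — With the output port shorted to ground, the output series arm Z2 runs from the junction to ground; the shunt arm Z3 also runs from the junction to ground. They appear in parallel: Z3 || Z2 = 0 - j1.508e+04 Ω.
Step 4 — Series with input arm Z1: Z_in = Z1 + (Z3 || Z2) = 0 - j1.514e+04 Ω = 1.514e+04∠-90.0° Ω.
Step 5 — Source phasor: V = 20.1∠60.0° V = 10.05 + j17.41 V.
Step 6 — Current: I = V / Z = -0.00115 + j0.0006638 A = 0.001328∠150.0° A.
Step 7 — Complex power: S = V·I* = 0 - j0.02668 VA.
Step 8 — Real power: P = Re(S) = 0 W.
Step 9 — Reactive power: Q = Im(S) = -0.02668 VAR.
Step 10 — Apparent power: |S| = 0.02668 VA.
Step 11 — Power factor: PF = P/|S| = 0 (leading).

(a) P = 0 W  (b) Q = -0.02668 VAR  (c) S = 0.02668 VA  (d) PF = 0 (leading)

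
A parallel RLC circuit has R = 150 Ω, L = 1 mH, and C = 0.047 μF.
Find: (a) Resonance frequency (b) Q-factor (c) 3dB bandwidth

Step 1 — Resonance: ω₀ = 1/√(LC) = 1/√(0.001·4.7e-08) = 1.459e+05 rad/s.
Step 2 — f₀ = ω₀/(2π) = 2.322e+04 Hz.
Step 3 — Parallel Q: Q = R/(ω₀L) = 150/(1.459e+05·0.001) = 1.028.
Step 4 — Bandwidth: Δω = ω₀/Q = 1.418e+05 rad/s; BW = Δω/(2π) = 2.258e+04 Hz.

(a) f₀ = 2.322e+04 Hz  (b) Q = 1.028  (c) BW = 2.258e+04 Hz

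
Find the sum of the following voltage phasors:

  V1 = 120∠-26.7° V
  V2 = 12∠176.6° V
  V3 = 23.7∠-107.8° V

Step 1 — Convert each phasor to rectangular form:
  V1 = 120·(cos(-26.7°) + j·sin(-26.7°)) = 107.2 - j53.92 V
  V2 = 12·(cos(176.6°) + j·sin(176.6°)) = -11.98 + j0.7117 V
  V3 = 23.7·(cos(-107.8°) + j·sin(-107.8°)) = -7.245 - j22.57 V
Step 2 — Sum components: V_total = 87.98 - j75.77 V.
Step 3 — Convert to polar: |V_total| = 116.1 V, ∠V_total = -40.7°.

V_total = 116.1∠-40.7° V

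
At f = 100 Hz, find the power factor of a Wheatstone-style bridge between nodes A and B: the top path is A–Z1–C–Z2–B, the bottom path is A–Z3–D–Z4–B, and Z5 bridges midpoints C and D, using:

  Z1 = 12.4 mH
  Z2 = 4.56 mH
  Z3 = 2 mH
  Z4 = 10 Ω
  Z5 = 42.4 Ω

Step 1 — Angular frequency: ω = 2π·f = 2π·100 = 628.3 rad/s.
Step 2 — Component impedances:
  Z1: Z = jωL = j·628.3·0.0124 = 0 + j7.791 Ω
  Z2: Z = jωL = j·628.3·0.00456 = 0 + j2.865 Ω
  Z3: Z = jωL = j·628.3·0.002 = 0 + j1.257 Ω
  Z4: Z = R = 10 Ω
  Z5: Z = R = 42.4 Ω
Step 3 — Bridge requires nodal analysis (the Z5 bridge couples midpoints C and D, so the two paths cannot be reduced to a simple series/parallel combination). Setting node B to ground and injecting 1 A at node A, the 3-node admittance system at A, C, D solves to V_A = Z_AB = 4.494 + j4.556 Ω = 6.4∠45.4° Ω.
Step 4 — Power factor: PF = cos(φ) = Re(Z)/|Z| = 4.494/6.4 = 0.7022.
Step 5 — Type: Im(Z) = 4.556 ⇒ lagging (phase φ = 45.4°).

PF = 0.7022 (lagging, φ = 45.4°)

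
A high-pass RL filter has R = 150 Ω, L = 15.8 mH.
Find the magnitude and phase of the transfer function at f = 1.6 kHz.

Step 1 — Angular frequency: ω = 2π·1600 = 1.005e+04 rad/s.
Step 2 — Transfer function: H(jω) = jωL/(R + jωL).
Step 3 — Numerator jωL = j·158.8; denominator R + jωL = 150 + j158.8.
Step 4 — H = 0.5286 + j0.4992.
Step 5 — Magnitude: |H| = 0.727 (-2.8 dB); phase: φ = 43.4°.

|H| = 0.727 (-2.8 dB), φ = 43.4°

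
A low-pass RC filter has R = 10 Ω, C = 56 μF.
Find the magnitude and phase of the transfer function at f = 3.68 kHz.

Step 1 — Angular frequency: ω = 2π·3680 = 2.312e+04 rad/s.
Step 2 — Transfer function: H(jω) = 1/(1 + jωRC).
Step 3 — Denominator: 1 + jωRC = 1 + j·2.312e+04·10·5.6e-05 = 1 + j12.95.
Step 4 — H = 0.005929 - j0.07677.
Step 5 — Magnitude: |H| = 0.077 (-22.3 dB); phase: φ = -85.6°.

|H| = 0.077 (-22.3 dB), φ = -85.6°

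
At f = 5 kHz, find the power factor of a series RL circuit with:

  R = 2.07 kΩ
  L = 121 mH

Step 1 — Angular frequency: ω = 2π·f = 2π·5000 = 3.142e+04 rad/s.
Step 2 — Component impedances:
  R: Z = R = 2070 Ω
  L: Z = jωL = j·3.142e+04·0.121 = 0 + j3801 Ω
Step 3 — Series combination: Z_total = R + L = 2070 + j3801 Ω = 4328∠61.4° Ω.
Step 4 — Power factor: PF = cos(φ) = Re(Z)/|Z| = 2070/4328.4 = 0.4782.
Step 5 — Type: Im(Z) = 3801 ⇒ lagging (phase φ = 61.4°).

PF = 0.4782 (lagging, φ = 61.4°)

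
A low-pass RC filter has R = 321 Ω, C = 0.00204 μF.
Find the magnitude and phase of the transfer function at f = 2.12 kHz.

Step 1 — Angular frequency: ω = 2π·2120 = 1.332e+04 rad/s.
Step 2 — Transfer function: H(jω) = 1/(1 + jωRC).
Step 3 — Denominator: 1 + jωRC = 1 + j·1.332e+04·321·2.04e-09 = 1 + j0.008723.
Step 4 — H = 0.9999 - j0.008722.
Step 5 — Magnitude: |H| = 1 (-0.0 dB); phase: φ = -0.5°.

|H| = 1 (-0.0 dB), φ = -0.5°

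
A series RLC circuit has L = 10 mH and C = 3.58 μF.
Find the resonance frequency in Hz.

Step 1 — Resonance condition Im(Z)=0 gives ω₀ = 1/√(LC).
Step 2 — ω₀ = 1/√(0.01·3.58e-06) = 5285 rad/s.
Step 3 — f₀ = ω₀/(2π) = 841.2 Hz.

f₀ = 841.2 Hz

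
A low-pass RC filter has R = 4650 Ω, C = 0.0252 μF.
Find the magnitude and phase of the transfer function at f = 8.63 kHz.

Step 1 — Angular frequency: ω = 2π·8630 = 5.422e+04 rad/s.
Step 2 — Transfer function: H(jω) = 1/(1 + jωRC).
Step 3 — Denominator: 1 + jωRC = 1 + j·5.422e+04·4650·2.52e-08 = 1 + j6.354.
Step 4 — H = 0.02417 - j0.1536.
Step 5 — Magnitude: |H| = 0.1555 (-16.2 dB); phase: φ = -81.1°.

|H| = 0.1555 (-16.2 dB), φ = -81.1°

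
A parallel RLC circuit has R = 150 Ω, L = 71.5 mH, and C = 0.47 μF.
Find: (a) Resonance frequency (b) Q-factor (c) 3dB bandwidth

Step 1 — Resonance: ω₀ = 1/√(LC) = 1/√(0.0715·4.7e-07) = 5455 rad/s.
Step 2 — f₀ = ω₀/(2π) = 868.2 Hz.
Step 3 — Parallel Q: Q = R/(ω₀L) = 150/(5455·0.0715) = 0.3846.
Step 4 — Bandwidth: Δω = ω₀/Q = 1.418e+04 rad/s; BW = Δω/(2π) = 2258 Hz.

(a) f₀ = 868.2 Hz  (b) Q = 0.3846  (c) BW = 2258 Hz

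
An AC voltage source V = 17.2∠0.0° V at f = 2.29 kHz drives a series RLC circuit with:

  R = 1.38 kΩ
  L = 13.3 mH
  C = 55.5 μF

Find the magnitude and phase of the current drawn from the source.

Step 1 — Angular frequency: ω = 2π·f = 2π·2290 = 1.439e+04 rad/s.
Step 2 — Component impedances:
  R: Z = R = 1380 Ω
  L: Z = jωL = j·1.439e+04·0.0133 = 0 + j191.4 Ω
  C: Z = 1/(jωC) = -j/(ω·C) = 0 - j1.252 Ω
Step 3 — Series combination: Z_total = R + L + C = 1380 + j190.1 Ω = 1393∠7.8° Ω.
Step 4 — Source phasor: V = 17.2∠0.0° V = 17.2 V.
Step 5 — Ohm's law: I = V / Z_total = (17.2) / (1380 + j190.1) = 0.01223 - j0.001685 A.
Step 6 — Convert to polar: |I| = 0.01235 A, ∠I = -7.8°.

I = 0.01235∠-7.8° A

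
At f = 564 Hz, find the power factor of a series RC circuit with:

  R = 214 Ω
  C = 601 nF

Step 1 — Angular frequency: ω = 2π·f = 2π·564 = 3544 rad/s.
Step 2 — Component impedances:
  R: Z = R = 214 Ω
  C: Z = 1/(jωC) = -j/(ω·C) = 0 - j469.5 Ω
Step 3 — Series combination: Z_total = R + C = 214 - j469.5 Ω = 516∠-65.5° Ω.
Step 4 — Power factor: PF = cos(φ) = Re(Z)/|Z| = 214/516 = 0.4147.
Step 5 — Type: Im(Z) = -469.5 ⇒ leading (phase φ = -65.5°).

PF = 0.4147 (leading, φ = -65.5°)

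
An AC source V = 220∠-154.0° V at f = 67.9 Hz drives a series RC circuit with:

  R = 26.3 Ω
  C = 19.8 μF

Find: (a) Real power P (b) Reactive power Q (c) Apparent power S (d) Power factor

Step 1 — Angular frequency: ω = 2π·f = 2π·67.9 = 426.6 rad/s.
Step 2 — Component impedances:
  R: Z = R = 26.3 Ω
  C: Z = 1/(jωC) = -j/(ω·C) = 0 - j118.4 Ω
Step 3 — Series combination: Z_total = R + C = 26.3 - j118.4 Ω = 121.3∠-77.5° Ω.
Step 4 — Source phasor: V = 220∠-154.0° V = -197.7 - j96.44 V.
Step 5 — Current: I = V / Z = 0.4227 - j1.764 A = 1.814∠-76.5° A.
Step 6 — Complex power: S = V·I* = 86.56 - j389.6 VA.
Step 7 — Real power: P = Re(S) = 86.56 W.
Step 8 — Reactive power: Q = Im(S) = -389.6 VAR.
Step 9 — Apparent power: |S| = 399.1 VA.
Step 10 — Power factor: PF = P/|S| = 0.2169 (leading).

(a) P = 86.56 W  (b) Q = -389.6 VAR  (c) S = 399.1 VA  (d) PF = 0.2169 (leading)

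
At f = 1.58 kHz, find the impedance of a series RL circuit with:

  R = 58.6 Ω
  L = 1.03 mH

Step 1 — Angular frequency: ω = 2π·f = 2π·1580 = 9927 rad/s.
Step 2 — Component impedances:
  R: Z = R = 58.6 Ω
  L: Z = jωL = j·9927·0.00103 = 0 + j10.23 Ω
Step 3 — Series combination: Z_total = R + L = 58.6 + j10.23 Ω = 59.49∠9.9° Ω.

Z = 58.6 + j10.23 Ω = 59.49∠9.9° Ω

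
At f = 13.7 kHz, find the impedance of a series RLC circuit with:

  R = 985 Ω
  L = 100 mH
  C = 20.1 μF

Step 1 — Angular frequency: ω = 2π·f = 2π·1.37e+04 = 8.608e+04 rad/s.
Step 2 — Component impedances:
  R: Z = R = 985 Ω
  L: Z = jωL = j·8.608e+04·0.1 = 0 + j8608 Ω
  C: Z = 1/(jωC) = -j/(ω·C) = 0 - j0.578 Ω
Step 3 — Series combination: Z_total = R + L + C = 985 + j8607 Ω = 8664∠83.5° Ω.

Z = 985 + j8607 Ω = 8664∠83.5° Ω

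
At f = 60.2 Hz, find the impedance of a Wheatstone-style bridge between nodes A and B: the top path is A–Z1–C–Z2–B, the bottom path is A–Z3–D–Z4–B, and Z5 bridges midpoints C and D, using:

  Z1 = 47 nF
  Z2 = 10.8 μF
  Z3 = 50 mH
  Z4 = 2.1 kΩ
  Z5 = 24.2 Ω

Step 1 — Angular frequency: ω = 2π·f = 2π·60.2 = 378.2 rad/s.
Step 2 — Component impedances:
  Z1: Z = 1/(jωC) = -j/(ω·C) = 0 - j5.625e+04 Ω
  Z2: Z = 1/(jωC) = -j/(ω·C) = 0 - j244.8 Ω
  Z3: Z = jωL = j·378.2·0.05 = 0 + j18.91 Ω
  Z4: Z = R = 2100 Ω
  Z5: Z = R = 24.2 Ω
Step 3 — Bridge requires nodal analysis (the Z5 bridge couples midpoints C and D, so the two paths cannot be reduced to a simple series/parallel combination). Setting node B to ground and injecting 1 A at node A, the 3-node admittance system at A, C, D solves to V_A = Z_AB = 51.15 - j217.2 Ω = 223.1∠-76.7° Ω.

Z = 51.15 - j217.2 Ω = 223.1∠-76.7° Ω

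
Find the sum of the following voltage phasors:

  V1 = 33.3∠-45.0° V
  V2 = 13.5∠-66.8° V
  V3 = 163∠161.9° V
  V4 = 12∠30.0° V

Step 1 — Convert each phasor to rectangular form:
  V1 = 33.3·(cos(-45.0°) + j·sin(-45.0°)) = 23.55 - j23.55 V
  V2 = 13.5·(cos(-66.8°) + j·sin(-66.8°)) = 5.318 - j12.41 V
  V3 = 163·(cos(161.9°) + j·sin(161.9°)) = -154.9 + j50.64 V
  V4 = 12·(cos(30.0°) + j·sin(30.0°)) = 10.39 + j6 V
Step 2 — Sum components: V_total = -115.7 + j20.69 V.
Step 3 — Convert to polar: |V_total| = 117.5 V, ∠V_total = 169.9°.

V_total = 117.5∠169.9° V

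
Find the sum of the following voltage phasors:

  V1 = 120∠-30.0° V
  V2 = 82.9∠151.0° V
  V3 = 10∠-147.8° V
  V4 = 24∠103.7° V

Step 1 — Convert each phasor to rectangular form:
  V1 = 120·(cos(-30.0°) + j·sin(-30.0°)) = 103.9 - j60 V
  V2 = 82.9·(cos(151.0°) + j·sin(151.0°)) = -72.51 + j40.19 V
  V3 = 10·(cos(-147.8°) + j·sin(-147.8°)) = -8.462 - j5.329 V
  V4 = 24·(cos(103.7°) + j·sin(103.7°)) = -5.684 + j23.32 V
Step 2 — Sum components: V_total = 17.27 - j1.821 V.
Step 3 — Convert to polar: |V_total| = 17.37 V, ∠V_total = -6.0°.

V_total = 17.37∠-6.0° V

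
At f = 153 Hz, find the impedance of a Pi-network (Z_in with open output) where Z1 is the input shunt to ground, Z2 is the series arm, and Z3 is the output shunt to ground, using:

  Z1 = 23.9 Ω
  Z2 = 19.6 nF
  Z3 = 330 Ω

Step 1 — Angular frequency: ω = 2π·f = 2π·153 = 961.3 rad/s.
Step 2 — Component impedances:
  Z1: Z = R = 23.9 Ω
  Z2: Z = 1/(jωC) = -j/(ω·C) = 0 - j5.307e+04 Ω
  Z3: Z = R = 330 Ω
Step 3 — With open output, the series arm Z2 and the output shunt Z3 appear in series to ground: Z2 + Z3 = 330 - j5.307e+04 Ω.
Step 4 — Parallel with input shunt Z1: Z_in = Z1 || (Z2 + Z3) = 23.9 - j0.01076 Ω = 23.9∠-0.0° Ω.

Z = 23.9 - j0.01076 Ω = 23.9∠-0.0° Ω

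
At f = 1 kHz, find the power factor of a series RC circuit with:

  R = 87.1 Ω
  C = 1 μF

Step 1 — Angular frequency: ω = 2π·f = 2π·1000 = 6283 rad/s.
Step 2 — Component impedances:
  R: Z = R = 87.1 Ω
  C: Z = 1/(jωC) = -j/(ω·C) = 0 - j159.2 Ω
Step 3 — Series combination: Z_total = R + C = 87.1 - j159.2 Ω = 181.4∠-61.3° Ω.
Step 4 — Power factor: PF = cos(φ) = Re(Z)/|Z| = 87.1/181.43 = 0.4801.
Step 5 — Type: Im(Z) = -159.2 ⇒ leading (phase φ = -61.3°).

PF = 0.4801 (leading, φ = -61.3°)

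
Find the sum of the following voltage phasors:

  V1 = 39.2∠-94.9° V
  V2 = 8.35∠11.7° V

Step 1 — Convert each phasor to rectangular form:
  V1 = 39.2·(cos(-94.9°) + j·sin(-94.9°)) = -3.348 - j39.06 V
  V2 = 8.35·(cos(11.7°) + j·sin(11.7°)) = 8.177 + j1.693 V
Step 2 — Sum components: V_total = 4.828 - j37.36 V.
Step 3 — Convert to polar: |V_total| = 37.67 V, ∠V_total = -82.6°.

V_total = 37.67∠-82.6° V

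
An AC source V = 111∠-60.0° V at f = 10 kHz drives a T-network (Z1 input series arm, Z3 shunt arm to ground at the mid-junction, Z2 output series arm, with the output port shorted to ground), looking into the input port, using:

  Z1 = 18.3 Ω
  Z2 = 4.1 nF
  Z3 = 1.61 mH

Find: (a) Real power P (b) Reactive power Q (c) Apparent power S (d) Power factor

Step 1 — Angular frequency: ω = 2π·f = 2π·1e+04 = 6.283e+04 rad/s.
Step 2 — Component impedances:
  Z1: Z = R = 18.3 Ω
  Z2: Z = 1/(jωC) = -j/(ω·C) = 0 - j3882 Ω
  Z3: Z = jωL = j·6.283e+04·0.00161 = 0 + j101.2 Ω
Step 3 — With the output port shorted to ground, the output series arm Z2 runs from the junction to ground; the shunt arm Z3 also runs from the junction to ground. They appear in parallel: Z3 || Z2 = 0 + j103.9 Ω.
Step 4 — Series with input arm Z1: Z_in = Z1 + (Z3 || Z2) = 18.3 + j103.9 Ω = 105.5∠80.0° Ω.
Step 5 — Source phasor: V = 111∠-60.0° V = 55.5 - j96.13 V.
Step 6 — Current: I = V / Z = -0.8063 - j0.6764 A = 1.052∠-140.0° A.
Step 7 — Complex power: S = V·I* = 20.27 + j115.1 VA.
Step 8 — Real power: P = Re(S) = 20.27 W.
Step 9 — Reactive power: Q = Im(S) = 115.1 VAR.
Step 10 — Apparent power: |S| = 116.8 VA.
Step 11 — Power factor: PF = P/|S| = 0.1735 (lagging).

(a) P = 20.27 W  (b) Q = 115.1 VAR  (c) S = 116.8 VA  (d) PF = 0.1735 (lagging)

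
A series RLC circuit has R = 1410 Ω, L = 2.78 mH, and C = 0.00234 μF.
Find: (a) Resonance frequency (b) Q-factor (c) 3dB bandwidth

Step 1 — Resonance condition Im(Z)=0 gives ω₀ = 1/√(LC).
Step 2 — ω₀ = 1/√(0.00278·2.34e-09) = 3.921e+05 rad/s.
Step 3 — f₀ = ω₀/(2π) = 6.24e+04 Hz.
Step 4 — Series Q: Q = ω₀L/R = 3.921e+05·0.00278/1410 = 0.773.
Step 5 — 3dB bandwidth: Δω = ω₀/Q = 5.072e+05 rad/s; BW = Δω/(2π) = 8.072e+04 Hz.

(a) f₀ = 6.24e+04 Hz  (b) Q = 0.773  (c) BW = 8.072e+04 Hz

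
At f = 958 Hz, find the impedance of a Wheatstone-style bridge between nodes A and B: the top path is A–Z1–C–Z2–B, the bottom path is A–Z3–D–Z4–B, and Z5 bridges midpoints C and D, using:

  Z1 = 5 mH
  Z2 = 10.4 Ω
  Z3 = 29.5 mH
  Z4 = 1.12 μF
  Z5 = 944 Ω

Step 1 — Angular frequency: ω = 2π·f = 2π·958 = 6019 rad/s.
Step 2 — Component impedances:
  Z1: Z = jωL = j·6019·0.005 = 0 + j30.1 Ω
  Z2: Z = R = 10.4 Ω
  Z3: Z = jωL = j·6019·0.0295 = 0 + j177.6 Ω
  Z4: Z = 1/(jωC) = -j/(ω·C) = 0 - j148.3 Ω
  Z5: Z = R = 944 Ω
Step 3 — Bridge requires nodal analysis (the Z5 bridge couples midpoints C and D, so the two paths cannot be reduced to a simple series/parallel combination). Setting node B to ground and injecting 1 A at node A, the 3-node admittance system at A, C, D solves to V_A = Z_AB = 7.911 + j15.25 Ω = 17.18∠62.6° Ω.

Z = 7.911 + j15.25 Ω = 17.18∠62.6° Ω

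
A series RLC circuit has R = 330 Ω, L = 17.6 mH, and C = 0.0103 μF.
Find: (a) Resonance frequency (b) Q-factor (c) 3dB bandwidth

Step 1 — Resonance condition Im(Z)=0 gives ω₀ = 1/√(LC).
Step 2 — ω₀ = 1/√(0.0176·1.03e-08) = 7.427e+04 rad/s.
Step 3 — f₀ = ω₀/(2π) = 1.182e+04 Hz.
Step 4 — Series Q: Q = ω₀L/R = 7.427e+04·0.0176/330 = 3.961.
Step 5 — 3dB bandwidth: Δω = ω₀/Q = 1.875e+04 rad/s; BW = Δω/(2π) = 2984 Hz.

(a) f₀ = 1.182e+04 Hz  (b) Q = 3.961  (c) BW = 2984 Hz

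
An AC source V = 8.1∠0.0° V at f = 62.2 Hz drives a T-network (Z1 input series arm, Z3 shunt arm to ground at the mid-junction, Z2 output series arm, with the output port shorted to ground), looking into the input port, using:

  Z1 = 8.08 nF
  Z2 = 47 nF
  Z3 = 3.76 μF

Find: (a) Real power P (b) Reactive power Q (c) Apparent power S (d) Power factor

Step 1 — Angular frequency: ω = 2π·f = 2π·62.2 = 390.8 rad/s.
Step 2 — Component impedances:
  Z1: Z = 1/(jωC) = -j/(ω·C) = 0 - j3.167e+05 Ω
  Z2: Z = 1/(jωC) = -j/(ω·C) = 0 - j5.444e+04 Ω
  Z3: Z = 1/(jωC) = -j/(ω·C) = 0 - j680.5 Ω
Step 3 — With the output port shorted to ground, the output series arm Z2 runs from the junction to ground; the shunt arm Z3 also runs from the junction to ground. They appear in parallel: Z3 || Z2 = 0 - j672.1 Ω.
Step 4 — Series with input arm Z1: Z_in = Z1 + (Z3 || Z2) = 0 - j3.174e+05 Ω = 3.174e+05∠-90.0° Ω.
Step 5 — Source phasor: V = 8.1∠0.0° V = 8.1 V.
Step 6 — Current: I = V / Z = 0 + j2.552e-05 A = 2.552e-05∠90.0° A.
Step 7 — Complex power: S = V·I* = 0 - j0.0002067 VA.
Step 8 — Real power: P = Re(S) = 0 W.
Step 9 — Reactive power: Q = Im(S) = -0.0002067 VAR.
Step 10 — Apparent power: |S| = 0.0002067 VA.
Step 11 — Power factor: PF = P/|S| = 0 (leading).

(a) P = 0 W  (b) Q = -0.0002067 VAR  (c) S = 0.0002067 VA  (d) PF = 0 (leading)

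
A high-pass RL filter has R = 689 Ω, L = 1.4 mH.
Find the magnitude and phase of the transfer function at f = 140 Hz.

Step 1 — Angular frequency: ω = 2π·140 = 879.6 rad/s.
Step 2 — Transfer function: H(jω) = jωL/(R + jωL).
Step 3 — Numerator jωL = j·1.232; denominator R + jωL = 689 + j1.232.
Step 4 — H = 3.195e-06 + j0.001787.
Step 5 — Magnitude: |H| = 0.001787 (-55.0 dB); phase: φ = 89.9°.

|H| = 0.001787 (-55.0 dB), φ = 89.9°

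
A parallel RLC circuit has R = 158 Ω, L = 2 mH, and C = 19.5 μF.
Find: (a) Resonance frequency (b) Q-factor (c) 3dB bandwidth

Step 1 — Resonance: ω₀ = 1/√(LC) = 1/√(0.002·1.95e-05) = 5064 rad/s.
Step 2 — f₀ = ω₀/(2π) = 805.9 Hz.
Step 3 — Parallel Q: Q = R/(ω₀L) = 158/(5064·0.002) = 15.6.
Step 4 — Bandwidth: Δω = ω₀/Q = 324.6 rad/s; BW = Δω/(2π) = 51.66 Hz.

(a) f₀ = 805.9 Hz  (b) Q = 15.6  (c) BW = 51.66 Hz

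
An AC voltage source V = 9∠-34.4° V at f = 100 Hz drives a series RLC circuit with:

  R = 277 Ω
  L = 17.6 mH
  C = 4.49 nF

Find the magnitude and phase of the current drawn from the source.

Step 1 — Angular frequency: ω = 2π·f = 2π·100 = 628.3 rad/s.
Step 2 — Component impedances:
  R: Z = R = 277 Ω
  L: Z = jωL = j·628.3·0.0176 = 0 + j11.06 Ω
  C: Z = 1/(jωC) = -j/(ω·C) = 0 - j3.545e+05 Ω
Step 3 — Series combination: Z_total = R + L + C = 277 - j3.545e+05 Ω = 3.545e+05∠-90.0° Ω.
Step 4 — Source phasor: V = 9∠-34.4° V = 7.426 - j5.085 V.
Step 5 — Ohm's law: I = V / Z_total = (7.426 - j5.085) / (277 - j3.545e+05) = 1.436e-05 + j2.094e-05 A.
Step 6 — Convert to polar: |I| = 2.539e-05 A, ∠I = 55.6°.

I = 2.539e-05∠55.6° A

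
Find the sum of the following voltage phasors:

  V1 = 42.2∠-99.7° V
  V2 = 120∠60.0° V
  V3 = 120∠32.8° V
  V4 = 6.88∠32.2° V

Step 1 — Convert each phasor to rectangular form:
  V1 = 42.2·(cos(-99.7°) + j·sin(-99.7°)) = -7.11 - j41.6 V
  V2 = 120·(cos(60.0°) + j·sin(60.0°)) = 60 + j103.9 V
  V3 = 120·(cos(32.8°) + j·sin(32.8°)) = 100.9 + j65 V
  V4 = 6.88·(cos(32.2°) + j·sin(32.2°)) = 5.822 + j3.666 V
Step 2 — Sum components: V_total = 159.6 + j131 V.
Step 3 — Convert to polar: |V_total| = 206.5 V, ∠V_total = 39.4°.

V_total = 206.5∠39.4° V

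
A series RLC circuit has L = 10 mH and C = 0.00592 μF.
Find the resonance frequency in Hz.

Step 1 — Resonance condition Im(Z)=0 gives ω₀ = 1/√(LC).
Step 2 — ω₀ = 1/√(0.01·5.92e-09) = 1.3e+05 rad/s.
Step 3 — f₀ = ω₀/(2π) = 2.069e+04 Hz.

f₀ = 2.069e+04 Hz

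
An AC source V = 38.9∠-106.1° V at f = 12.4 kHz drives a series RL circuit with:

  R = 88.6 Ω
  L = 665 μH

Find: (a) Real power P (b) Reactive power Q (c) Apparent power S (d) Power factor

Step 1 — Angular frequency: ω = 2π·f = 2π·1.24e+04 = 7.791e+04 rad/s.
Step 2 — Component impedances:
  R: Z = R = 88.6 Ω
  L: Z = jωL = j·7.791e+04·0.000665 = 0 + j51.81 Ω
Step 3 — Series combination: Z_total = R + L = 88.6 + j51.81 Ω = 102.6∠30.3° Ω.
Step 4 — Source phasor: V = 38.9∠-106.1° V = -10.79 - j37.37 V.
Step 5 — Current: I = V / Z = -0.2745 - j0.2613 A = 0.379∠-136.4° A.
Step 6 — Complex power: S = V·I* = 12.73 + j7.442 VA.
Step 7 — Real power: P = Re(S) = 12.73 W.
Step 8 — Reactive power: Q = Im(S) = 7.442 VAR.
Step 9 — Apparent power: |S| = 14.74 VA.
Step 10 — Power factor: PF = P/|S| = 0.8632 (lagging).

(a) P = 12.73 W  (b) Q = 7.442 VAR  (c) S = 14.74 VA  (d) PF = 0.8632 (lagging)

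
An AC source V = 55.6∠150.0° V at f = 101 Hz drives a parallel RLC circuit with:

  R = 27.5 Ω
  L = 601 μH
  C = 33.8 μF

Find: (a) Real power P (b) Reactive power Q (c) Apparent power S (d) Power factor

Step 1 — Angular frequency: ω = 2π·f = 2π·101 = 634.6 rad/s.
Step 2 — Component impedances:
  R: Z = R = 27.5 Ω
  L: Z = jωL = j·634.6·0.000601 = 0 + j0.3814 Ω
  C: Z = 1/(jωC) = -j/(ω·C) = 0 - j46.62 Ω
Step 3 — Parallel combination: 1/Z_total = 1/R + 1/L + 1/C; Z_total = 0.005376 + j0.3845 Ω = 0.3845∠89.2° Ω.
Step 4 — Source phasor: V = 55.6∠150.0° V = -48.15 + j27.8 V.
Step 5 — Current: I = V / Z = 70.54 + j126.2 A = 144.6∠60.8° A.
Step 6 — Complex power: S = V·I* = 112.4 + j8039 VA.
Step 7 — Real power: P = Re(S) = 112.4 W.
Step 8 — Reactive power: Q = Im(S) = 8039 VAR.
Step 9 — Apparent power: |S| = 8040 VA.
Step 10 — Power factor: PF = P/|S| = 0.01398 (lagging).

(a) P = 112.4 W  (b) Q = 8039 VAR  (c) S = 8040 VA  (d) PF = 0.01398 (lagging)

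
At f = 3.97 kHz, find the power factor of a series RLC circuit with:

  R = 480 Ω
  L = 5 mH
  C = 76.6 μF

Step 1 — Angular frequency: ω = 2π·f = 2π·3970 = 2.494e+04 rad/s.
Step 2 — Component impedances:
  R: Z = R = 480 Ω
  L: Z = jωL = j·2.494e+04·0.005 = 0 + j124.7 Ω
  C: Z = 1/(jωC) = -j/(ω·C) = 0 - j0.5234 Ω
Step 3 — Series combination: Z_total = R + L + C = 480 + j124.2 Ω = 495.8∠14.5° Ω.
Step 4 — Power factor: PF = cos(φ) = Re(Z)/|Z| = 480/495.8 = 0.9681.
Step 5 — Type: Im(Z) = 124.2 ⇒ lagging (phase φ = 14.5°).

PF = 0.9681 (lagging, φ = 14.5°)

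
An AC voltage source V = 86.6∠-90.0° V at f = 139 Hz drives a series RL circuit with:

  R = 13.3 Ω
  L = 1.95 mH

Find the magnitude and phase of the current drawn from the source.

Step 1 — Angular frequency: ω = 2π·f = 2π·139 = 873.4 rad/s.
Step 2 — Component impedances:
  R: Z = R = 13.3 Ω
  L: Z = jωL = j·873.4·0.00195 = 0 + j1.703 Ω
Step 3 — Series combination: Z_total = R + L = 13.3 + j1.703 Ω = 13.41∠7.3° Ω.
Step 4 — Source phasor: V = 86.6∠-90.0° V = 0 - j86.6 V.
Step 5 — Ohm's law: I = V / Z_total = (0 - j86.6) / (13.3 + j1.703) = -0.8203 - j6.406 A.
Step 6 — Convert to polar: |I| = 6.459 A, ∠I = -97.3°.

I = 6.459∠-97.3° A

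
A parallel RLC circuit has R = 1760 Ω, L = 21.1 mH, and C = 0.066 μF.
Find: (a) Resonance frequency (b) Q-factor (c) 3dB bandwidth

Step 1 — Resonance: ω₀ = 1/√(LC) = 1/√(0.0211·6.6e-08) = 2.68e+04 rad/s.
Step 2 — f₀ = ω₀/(2π) = 4265 Hz.
Step 3 — Parallel Q: Q = R/(ω₀L) = 1760/(2.68e+04·0.0211) = 3.113.
Step 4 — Bandwidth: Δω = ω₀/Q = 8609 rad/s; BW = Δω/(2π) = 1370 Hz.

(a) f₀ = 4265 Hz  (b) Q = 3.113  (c) BW = 1370 Hz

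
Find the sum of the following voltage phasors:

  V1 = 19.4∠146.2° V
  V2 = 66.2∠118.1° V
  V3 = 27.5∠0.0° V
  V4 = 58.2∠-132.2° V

Step 1 — Convert each phasor to rectangular form:
  V1 = 19.4·(cos(146.2°) + j·sin(146.2°)) = -16.12 + j10.79 V
  V2 = 66.2·(cos(118.1°) + j·sin(118.1°)) = -31.18 + j58.4 V
  V3 = 27.5·(cos(0.0°) + j·sin(0.0°)) = 27.5 V
  V4 = 58.2·(cos(-132.2°) + j·sin(-132.2°)) = -39.09 - j43.11 V
Step 2 — Sum components: V_total = -58.9 + j26.07 V.
Step 3 — Convert to polar: |V_total| = 64.41 V, ∠V_total = 156.1°.

V_total = 64.41∠156.1° V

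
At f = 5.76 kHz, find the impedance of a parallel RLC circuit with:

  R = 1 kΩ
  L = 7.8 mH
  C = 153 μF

Step 1 — Angular frequency: ω = 2π·f = 2π·5760 = 3.619e+04 rad/s.
Step 2 — Component impedances:
  R: Z = R = 1000 Ω
  L: Z = jωL = j·3.619e+04·0.0078 = 0 + j282.3 Ω
  C: Z = 1/(jωC) = -j/(ω·C) = 0 - j0.1806 Ω
Step 3 — Parallel combination: 1/Z_total = 1/R + 1/L + 1/C; Z_total = 3.266e-05 - j0.1807 Ω = 0.1807∠-90.0° Ω.

Z = 3.266e-05 - j0.1807 Ω = 0.1807∠-90.0° Ω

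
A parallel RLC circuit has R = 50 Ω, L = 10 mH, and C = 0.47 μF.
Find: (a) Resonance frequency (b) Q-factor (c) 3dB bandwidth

Step 1 — Resonance: ω₀ = 1/√(LC) = 1/√(0.01·4.7e-07) = 1.459e+04 rad/s.
Step 2 — f₀ = ω₀/(2π) = 2322 Hz.
Step 3 — Parallel Q: Q = R/(ω₀L) = 50/(1.459e+04·0.01) = 0.3428.
Step 4 — Bandwidth: Δω = ω₀/Q = 4.255e+04 rad/s; BW = Δω/(2π) = 6773 Hz.

(a) f₀ = 2322 Hz  (b) Q = 0.3428  (c) BW = 6773 Hz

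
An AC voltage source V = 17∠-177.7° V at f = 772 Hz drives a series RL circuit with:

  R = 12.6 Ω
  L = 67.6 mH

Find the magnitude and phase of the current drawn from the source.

Step 1 — Angular frequency: ω = 2π·f = 2π·772 = 4851 rad/s.
Step 2 — Component impedances:
  R: Z = R = 12.6 Ω
  L: Z = jωL = j·4851·0.0676 = 0 + j327.9 Ω
Step 3 — Series combination: Z_total = R + L = 12.6 + j327.9 Ω = 328.1∠87.8° Ω.
Step 4 — Source phasor: V = 17∠-177.7° V = -16.99 - j0.6822 V.
Step 5 — Ohm's law: I = V / Z_total = (-16.99 - j0.6822) / (12.6 + j327.9) = -0.004065 + j0.05165 A.
Step 6 — Convert to polar: |I| = 0.05181 A, ∠I = 94.5°.

I = 0.05181∠94.5° A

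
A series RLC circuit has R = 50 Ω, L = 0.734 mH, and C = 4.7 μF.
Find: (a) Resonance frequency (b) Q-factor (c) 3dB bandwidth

Step 1 — Resonance: ω₀ = 1/√(LC) = 1/√(0.000734·4.7e-06) = 1.703e+04 rad/s.
Step 2 — f₀ = ω₀/(2π) = 2710 Hz.
Step 3 — Series Q: Q = ω₀L/R = 1.703e+04·0.000734/50 = 0.2499.
Step 4 — Bandwidth: Δω = ω₀/Q = 6.812e+04 rad/s; BW = Δω/(2π) = 1.084e+04 Hz.

(a) f₀ = 2710 Hz  (b) Q = 0.2499  (c) BW = 1.084e+04 Hz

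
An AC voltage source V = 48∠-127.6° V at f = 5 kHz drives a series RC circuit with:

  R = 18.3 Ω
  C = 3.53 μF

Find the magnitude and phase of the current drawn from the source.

Step 1 — Angular frequency: ω = 2π·f = 2π·5000 = 3.142e+04 rad/s.
Step 2 — Component impedances:
  R: Z = R = 18.3 Ω
  C: Z = 1/(jωC) = -j/(ω·C) = 0 - j9.017 Ω
Step 3 — Series combination: Z_total = R + C = 18.3 - j9.017 Ω = 20.4∠-26.2° Ω.
Step 4 — Source phasor: V = 48∠-127.6° V = -29.29 - j38.03 V.
Step 5 — Ohm's law: I = V / Z_total = (-29.29 - j38.03) / (18.3 - j9.017) = -0.4638 - j2.307 A.
Step 6 — Convert to polar: |I| = 2.353 A, ∠I = -101.4°.

I = 2.353∠-101.4° A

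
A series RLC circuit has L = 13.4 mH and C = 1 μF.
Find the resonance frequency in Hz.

Step 1 — Resonance condition Im(Z)=0 gives ω₀ = 1/√(LC).
Step 2 — ω₀ = 1/√(0.0134·1e-06) = 8639 rad/s.
Step 3 — f₀ = ω₀/(2π) = 1375 Hz.

f₀ = 1375 Hz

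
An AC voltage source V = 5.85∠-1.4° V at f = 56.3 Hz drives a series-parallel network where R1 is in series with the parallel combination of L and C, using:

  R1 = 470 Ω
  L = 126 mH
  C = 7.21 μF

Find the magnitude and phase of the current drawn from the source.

Step 1 — Angular frequency: ω = 2π·f = 2π·56.3 = 353.7 rad/s.
Step 2 — Component impedances:
  R1: Z = R = 470 Ω
  L: Z = jωL = j·353.7·0.126 = 0 + j44.57 Ω
  C: Z = 1/(jωC) = -j/(ω·C) = 0 - j392.1 Ω
Step 3 — Parallel branch: L || C = 1/(1/L + 1/C) = 0 + j50.29 Ω.
Step 4 — Series with R1: Z_total = R1 + (L || C) = 470 + j50.29 Ω = 472.7∠6.1° Ω.
Step 5 — Source phasor: V = 5.85∠-1.4° V = 5.848 - j0.1429 V.
Step 6 — Ohm's law: I = V / Z_total = (5.848 - j0.1429) / (470 + j50.29) = 0.01227 - j0.001617 A.
Step 7 — Convert to polar: |I| = 0.01238 A, ∠I = -7.5°.

I = 0.01238∠-7.5° A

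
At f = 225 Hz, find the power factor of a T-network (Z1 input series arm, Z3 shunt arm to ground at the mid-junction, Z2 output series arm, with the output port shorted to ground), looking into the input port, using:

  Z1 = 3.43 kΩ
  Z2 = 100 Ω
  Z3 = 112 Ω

Step 1 — Angular frequency: ω = 2π·f = 2π·225 = 1414 rad/s.
Step 2 — Component impedances:
  Z1: Z = R = 3430 Ω
  Z2: Z = R = 100 Ω
  Z3: Z = R = 112 Ω
Step 3 — With the output port shorted to ground, the output series arm Z2 runs from the junction to ground; the shunt arm Z3 also runs from the junction to ground. They appear in parallel: Z3 || Z2 = 52.83 Ω.
Step 4 — Series with input arm Z1: Z_in = Z1 + (Z3 || Z2) = 3483 Ω = 3483∠0.0° Ω.
Step 5 — Power factor: PF = cos(φ) = Re(Z)/|Z| = 3483/3483 = 1.
Step 6 — Type: Im(Z) = 0 ⇒ unity (phase φ = 0.0°).

PF = 1 (unity, φ = 0.0°)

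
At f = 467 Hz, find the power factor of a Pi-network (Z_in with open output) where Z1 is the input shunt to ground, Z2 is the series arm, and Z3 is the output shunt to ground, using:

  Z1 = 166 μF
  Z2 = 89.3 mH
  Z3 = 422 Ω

Step 1 — Angular frequency: ω = 2π·f = 2π·467 = 2934 rad/s.
Step 2 — Component impedances:
  Z1: Z = 1/(jωC) = -j/(ω·C) = 0 - j2.053 Ω
  Z2: Z = jωL = j·2934·0.0893 = 0 + j262 Ω
  Z3: Z = R = 422 Ω
Step 3 — With open output, the series arm Z2 and the output shunt Z3 appear in series to ground: Z2 + Z3 = 422 + j262 Ω.
Step 4 — Parallel with input shunt Z1: Z_in = Z1 || (Z2 + Z3) = 0.00724 - j2.057 Ω = 2.058∠-89.8° Ω.
Step 5 — Power factor: PF = cos(φ) = Re(Z)/|Z| = 0.0072402/2.0575 = 0.003519.
Step 6 — Type: Im(Z) = -2.057 ⇒ leading (phase φ = -89.8°).

PF = 0.003519 (leading, φ = -89.8°)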